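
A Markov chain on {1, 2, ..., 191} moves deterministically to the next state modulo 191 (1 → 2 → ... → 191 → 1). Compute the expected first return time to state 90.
E[T_90 | X_0 = 90] = 191

The chain cycles deterministically, so starting at state 90 it returns in exactly 191 steps. Equivalently, the stationary distribution is uniform π_j = 1/191 for every state j, so by Kac's formula E[T_90] = 1/π_90 = 191.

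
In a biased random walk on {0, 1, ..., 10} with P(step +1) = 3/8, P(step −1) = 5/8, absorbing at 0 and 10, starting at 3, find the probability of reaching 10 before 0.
P(hit 10 before 0) = (1 − (5/3)^3) / (1 − (5/3)^10) = 107163/4853288

Let u_k denote P(reach 10 before 0 | start at k). Boundary: u_0 = 0, u_10 = 1. Recurrence: u_k = 3/8·u_{k+1} + 5/8·u_{k-1} for 1 ≤ k ≤ 9. Try u_k = A + B·r^k with r = q/p = (5/8)/(3/8) = 5/3. Substitution satisfies the recurrence; boundary conditions give:
  u_k = (1 − r^k) / (1 − r^N) = (1 − (5/3)^3) / (1 − (5/3)^10) = 107163/4853288.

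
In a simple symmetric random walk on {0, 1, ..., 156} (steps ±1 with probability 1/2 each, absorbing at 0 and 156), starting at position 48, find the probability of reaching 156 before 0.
P(hit 156 before 0) = 48/156 = 4/13

Let u_k = P(hit 156 before 0 | start at k). Then u_0 = 0, u_156 = 1, and u_k = u_{k-1}/2 + u_{k+1}/2 for 1 ≤ k ≤ 155. This harmonic recurrence is solved by u_k = k/156, giving u_48 = 48/156 = 4/13.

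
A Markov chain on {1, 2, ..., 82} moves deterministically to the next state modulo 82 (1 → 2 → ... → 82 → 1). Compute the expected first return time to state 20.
E[T_20 | X_0 = 20] = 82

The chain cycles deterministically, so starting at state 20 it returns in exactly 82 steps. Equivalently, the stationary distribution is uniform π_j = 1/82 for every state j, so by Kac's formula E[T_20] = 1/π_20 = 82.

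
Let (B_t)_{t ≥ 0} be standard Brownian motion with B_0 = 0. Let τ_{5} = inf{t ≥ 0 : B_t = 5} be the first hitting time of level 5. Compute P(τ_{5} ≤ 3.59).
P(τ_{5} ≤ 3.59) = 2(1 − Φ(5/√3.59)) = 2(1 − Φ(2.6389)) ≈ 0.0083

By the reflection principle for standard BM, P(τ_b ≤ t) = 2 · P(B_t ≥ b). Since B_t ~ N(0, t), P(B_t ≥ 5) = 1 − Φ(5/√t) = 1 − Φ(5/√3.59) = 1 − Φ(2.6389) ≈ 0.00416. Doubling: P(τ_{5} ≤ 3.59) ≈ 2 · 0.00416 = 0.00832 ≈ 0.0083.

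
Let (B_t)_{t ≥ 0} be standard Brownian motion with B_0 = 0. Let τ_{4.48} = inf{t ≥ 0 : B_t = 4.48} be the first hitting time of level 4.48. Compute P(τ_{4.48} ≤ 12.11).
P(τ_{4.48} ≤ 12.11) = 2(1 − Φ(4.48/√12.11)) = 2(1 − Φ(1.2874)) ≈ 0.1980

By the reflection principle for standard BM, P(τ_b ≤ t) = 2 · P(B_t ≥ b). Since B_t ~ N(0, t), P(B_t ≥ 4.48) = 1 − Φ(4.48/√t) = 1 − Φ(4.48/√12.11) = 1 − Φ(1.2874) ≈ 0.09898. Doubling: P(τ_{4.48} ≤ 12.11) ≈ 2 · 0.09898 = 0.19796 ≈ 0.1980.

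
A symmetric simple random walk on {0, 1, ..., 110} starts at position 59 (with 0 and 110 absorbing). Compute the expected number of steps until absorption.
E[τ | X_0 = 59] = 3009

Let v_k = E[τ | X_0 = k]. Boundary: v_0 = v_110 = 0. Recurrence: v_k = 1 + (v_{k-1} + v_{k+1})/2 for 1 ≤ k ≤ 109. The particular solution to v_k − (v_{k-1} + v_{k+1})/2 = 1 is v_k = −k^2. Adding homogeneous solution A + B k and matching boundaries gives v_k = k (110 − k). Substituting k = 59: v_59 = 59 · 51 = 3009.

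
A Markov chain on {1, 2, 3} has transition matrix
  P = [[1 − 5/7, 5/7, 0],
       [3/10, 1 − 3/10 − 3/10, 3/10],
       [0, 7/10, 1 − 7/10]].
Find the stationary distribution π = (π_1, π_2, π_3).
π = (147/647, 350/647, 150/647)

This is a birth-death chain on three states, which satisfies detailed balance: π_1 · P_{12} = π_2 · P_{21} and π_2 · P_{23} = π_3 · P_{32}.
From π_1 · 5/7 = π_2 · 3/10: π_2/π_1 = (5/7)/(3/10) = 50/21.
From π_2 · 3/10 = π_3 · 7/10: π_3/π_2 = (3/10)/(7/10) = 3/7.
Take π_1 proportional to 1; then unnormalized π = (1, 50/21, 50/49). Normalize by dividing by the sum 647/147:
  π = (147/647, 350/647, 150/647).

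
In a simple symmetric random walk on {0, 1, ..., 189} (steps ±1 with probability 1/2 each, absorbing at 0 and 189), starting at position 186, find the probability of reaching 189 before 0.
P(hit 189 before 0) = 186/189 = 62/63

Let u_k = P(hit 189 before 0 | start at k). Then u_0 = 0, u_189 = 1, and u_k = u_{k-1}/2 + u_{k+1}/2 for 1 ≤ k ≤ 188. This harmonic recurrence is solved by u_k = k/189, giving u_186 = 186/189 = 62/63.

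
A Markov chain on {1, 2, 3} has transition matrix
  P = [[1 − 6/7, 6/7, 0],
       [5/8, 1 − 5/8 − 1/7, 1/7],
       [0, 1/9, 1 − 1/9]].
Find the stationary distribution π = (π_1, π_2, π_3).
π = (245/1013, 336/1013, 432/1013)

This is a birth-death chain on three states, which satisfies detailed balance: π_1 · P_{12} = π_2 · P_{21} and π_2 · P_{23} = π_3 · P_{32}.
From π_1 · 6/7 = π_2 · 5/8: π_2/π_1 = (6/7)/(5/8) = 48/35.
From π_2 · 1/7 = π_3 · 1/9: π_3/π_2 = (1/7)/(1/9) = 9/7.
Take π_1 proportional to 1; then unnormalized π = (1, 48/35, 432/245). Normalize by dividing by the sum 1013/245:
  π = (245/1013, 336/1013, 432/1013).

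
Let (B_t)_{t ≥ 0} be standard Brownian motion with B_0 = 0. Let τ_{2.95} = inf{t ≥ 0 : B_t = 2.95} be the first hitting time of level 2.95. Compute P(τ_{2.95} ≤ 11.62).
P(τ_{2.95} ≤ 11.62) = 2(1 − Φ(2.95/√11.62)) = 2(1 − Φ(0.8654)) ≈ 0.3868

By the reflection principle for standard BM, P(τ_b ≤ t) = 2 · P(B_t ≥ b). Since B_t ~ N(0, t), P(B_t ≥ 2.95) = 1 − Φ(2.95/√t) = 1 − Φ(2.95/√11.62) = 1 − Φ(0.8654) ≈ 0.19341. Doubling: P(τ_{2.95} ≤ 11.62) ≈ 2 · 0.19341 = 0.38682 ≈ 0.3868.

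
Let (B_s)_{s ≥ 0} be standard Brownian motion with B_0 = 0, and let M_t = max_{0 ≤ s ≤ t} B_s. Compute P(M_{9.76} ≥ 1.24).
P(M_{9.76} ≥ 1.24) = 2·P(B_{9.76} ≥ 1.24) = 2(1 − Φ(1.24/√9.76)) ≈ 0.6914

By the reflection principle for Brownian motion, P(M_t ≥ a) = 2 · P(B_t ≥ a) for a ≥ 0. Since B_t ~ N(0, t), P(B_t ≥ 1.24) = 1 − Φ(1.24/√t) = 1 − Φ(1.24/√9.76) = 1 − Φ(0.3969). So
  P(M_{9.76} ≥ 1.24) = 2(1 − Φ(0.3969)) ≈ 0.6914.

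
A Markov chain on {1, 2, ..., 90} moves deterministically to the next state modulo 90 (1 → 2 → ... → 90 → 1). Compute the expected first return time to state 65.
E[T_65 | X_0 = 65] = 90

The chain cycles deterministically, so starting at state 65 it returns in exactly 90 steps. Equivalently, the stationary distribution is uniform π_j = 1/90 for every state j, so by Kac's formula E[T_65] = 1/π_65 = 90.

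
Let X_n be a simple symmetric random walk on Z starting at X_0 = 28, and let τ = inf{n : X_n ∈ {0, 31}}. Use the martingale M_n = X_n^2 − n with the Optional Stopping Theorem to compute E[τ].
E[τ] = 84

M_n = X_n^2 − n is a martingale (since E[X_{n+1}^2 | F_n] = X_n^2 + 1). By OST (τ has finite mean in a bounded region), E[M_τ] = E[M_0] = X_0^2 − 0 = 28^2 = 784. Also E[M_τ] = E[X_τ^2] − E[τ]. The walk exits at 0 or 31, with P(hit 31 first) = 28/31, so E[X_τ^2] = 31^2 · 28/31 + 0 = 868. Thus E[τ] = E[X_τ^2] − E[M_τ] = 868 − 784 = 84 = 28(31 − 28) = 84.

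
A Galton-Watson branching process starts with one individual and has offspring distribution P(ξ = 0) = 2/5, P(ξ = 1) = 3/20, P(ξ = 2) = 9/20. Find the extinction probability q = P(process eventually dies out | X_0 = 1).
q = 8/9

The pgf is f(s) = 2/5 + 3/20·s + 9/20·s². The extinction probability q is the smallest fixed point of f in [0, 1]. Setting s = f(s):
  9/20·s² + (3/20 − 1)·s + 2/5 = 0
  9/20·s² − (2/5 + 9/20)·s + 2/5 = 0
which factors as (s − 1)·(9/20·s − 2/5) = 0, giving roots s = 1 and s = (2/5)/(9/20) = 8/9.
Mean offspring μ = 3/20 + 2·9/20 = 21/20 > 1 (supercritical), so q < 1. The extinction probability is the smaller root: q = (2/5)/(9/20) = 8/9.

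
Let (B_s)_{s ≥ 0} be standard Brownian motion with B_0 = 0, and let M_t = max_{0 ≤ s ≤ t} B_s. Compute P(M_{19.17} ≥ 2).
P(M_{19.17} ≥ 2) = 2·P(B_{19.17} ≥ 2) = 2(1 − Φ(2/√19.17)) ≈ 0.6478

By the reflection principle for Brownian motion, P(M_t ≥ a) = 2 · P(B_t ≥ a) for a ≥ 0. Since B_t ~ N(0, t), P(B_t ≥ 2) = 1 − Φ(2/√t) = 1 − Φ(2/√19.17) = 1 − Φ(0.4568). So
  P(M_{19.17} ≥ 2) = 2(1 − Φ(0.4568)) ≈ 0.6478.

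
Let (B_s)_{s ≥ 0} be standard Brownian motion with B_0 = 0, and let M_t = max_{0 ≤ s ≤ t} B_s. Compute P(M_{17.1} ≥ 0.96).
P(M_{17.1} ≥ 0.96) = 2·P(B_{17.1} ≥ 0.96) = 2(1 − Φ(0.96/√17.1)) ≈ 0.8164

By the reflection principle for Brownian motion, P(M_t ≥ a) = 2 · P(B_t ≥ a) for a ≥ 0. Since B_t ~ N(0, t), P(B_t ≥ 0.96) = 1 − Φ(0.96/√t) = 1 − Φ(0.96/√17.1) = 1 − Φ(0.2322). So
  P(M_{17.1} ≥ 0.96) = 2(1 − Φ(0.2322)) ≈ 0.8164.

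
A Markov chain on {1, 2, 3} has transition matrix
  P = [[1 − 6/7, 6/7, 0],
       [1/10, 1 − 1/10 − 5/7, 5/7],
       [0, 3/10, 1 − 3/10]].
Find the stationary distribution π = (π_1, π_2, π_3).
π = (49/1469, 420/1469, 1000/1469)

This is a birth-death chain on three states, which satisfies detailed balance: π_1 · P_{12} = π_2 · P_{21} and π_2 · P_{23} = π_3 · P_{32}.
From π_1 · 6/7 = π_2 · 1/10: π_2/π_1 = (6/7)/(1/10) = 60/7.
From π_2 · 5/7 = π_3 · 3/10: π_3/π_2 = (5/7)/(3/10) = 50/21.
Take π_1 proportional to 1; then unnormalized π = (1, 60/7, 1000/49). Normalize by dividing by the sum 1469/49:
  π = (49/1469, 420/1469, 1000/1469).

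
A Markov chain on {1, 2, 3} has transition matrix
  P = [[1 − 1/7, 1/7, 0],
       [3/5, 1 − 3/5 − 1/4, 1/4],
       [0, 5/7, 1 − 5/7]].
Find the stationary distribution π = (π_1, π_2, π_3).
π = (28/37, 20/111, 7/111)

This is a birth-death chain on three states, which satisfies detailed balance: π_1 · P_{12} = π_2 · P_{21} and π_2 · P_{23} = π_3 · P_{32}.
From π_1 · 1/7 = π_2 · 3/5: π_2/π_1 = (1/7)/(3/5) = 5/21.
From π_2 · 1/4 = π_3 · 5/7: π_3/π_2 = (1/4)/(5/7) = 7/20.
Take π_1 proportional to 1; then unnormalized π = (1, 5/21, 1/12). Normalize by dividing by the sum 37/28:
  π = (28/37, 20/111, 7/111).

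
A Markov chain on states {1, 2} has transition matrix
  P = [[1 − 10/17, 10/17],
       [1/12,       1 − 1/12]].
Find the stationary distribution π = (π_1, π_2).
π_1 = 17/137, π_2 = 120/137

Solve πP = π with π_1 + π_2 = 1. From πP = π: π_1 · (1 − 10/17) + π_2 · 1/12 = π_1 ⇒ π_2 · 1/12 = π_1 · 10/17 ⇒ π_2/π_1 = (10/17)/(1/12) = 120/17. Together with π_1 + π_2 = 1:
  π_1 = (1/12)/(10/17 + 1/12) = (1/12)/(137/204) = 17/137,
  π_2 = (10/17)/(10/17 + 1/12) = (10/17)/(137/204) = 120/137.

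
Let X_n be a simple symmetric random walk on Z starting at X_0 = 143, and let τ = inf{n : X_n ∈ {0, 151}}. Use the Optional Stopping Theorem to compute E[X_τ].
E[X_τ] = 143

X_n is a martingale and τ is a bounded-mean stopping time (indeed τ is finite a.s. with bounded expectation since the walk is in a bounded region). By the OST, E[X_τ] = E[X_0] = 143. Equivalently: E[X_τ] = 151 · P(hit 151 first) + 0 · P(hit 0 first) = 151 · (143/151) = 143.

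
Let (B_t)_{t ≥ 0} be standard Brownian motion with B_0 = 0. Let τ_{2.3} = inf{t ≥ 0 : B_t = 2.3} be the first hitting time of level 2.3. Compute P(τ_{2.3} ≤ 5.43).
P(τ_{2.3} ≤ 5.43) = 2(1 − Φ(2.3/√5.43)) = 2(1 − Φ(0.9870)) ≈ 0.3236

By the reflection principle for standard BM, P(τ_b ≤ t) = 2 · P(B_t ≥ b). Since B_t ~ N(0, t), P(B_t ≥ 2.3) = 1 − Φ(2.3/√t) = 1 − Φ(2.3/√5.43) = 1 − Φ(0.9870) ≈ 0.16182. Doubling: P(τ_{2.3} ≤ 5.43) ≈ 2 · 0.16182 = 0.32364 ≈ 0.3236.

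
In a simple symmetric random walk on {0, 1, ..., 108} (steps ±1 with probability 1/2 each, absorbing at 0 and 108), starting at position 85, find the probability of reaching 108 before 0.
P(hit 108 before 0) = 85/108

Let u_k = P(hit 108 before 0 | start at k). Then u_0 = 0, u_108 = 1, and u_k = u_{k-1}/2 + u_{k+1}/2 for 1 ≤ k ≤ 107. This harmonic recurrence is solved by u_k = k/108, giving u_85 = 85/108.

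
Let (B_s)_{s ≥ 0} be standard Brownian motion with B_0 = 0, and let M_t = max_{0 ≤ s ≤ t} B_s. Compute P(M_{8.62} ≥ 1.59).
P(M_{8.62} ≥ 1.59) = 2·P(B_{8.62} ≥ 1.59) = 2(1 − Φ(1.59/√8.62)) ≈ 0.5881

By the reflection principle for Brownian motion, P(M_t ≥ a) = 2 · P(B_t ≥ a) for a ≥ 0. Since B_t ~ N(0, t), P(B_t ≥ 1.59) = 1 − Φ(1.59/√t) = 1 − Φ(1.59/√8.62) = 1 − Φ(0.5416). So
  P(M_{8.62} ≥ 1.59) = 2(1 − Φ(0.5416)) ≈ 0.5881.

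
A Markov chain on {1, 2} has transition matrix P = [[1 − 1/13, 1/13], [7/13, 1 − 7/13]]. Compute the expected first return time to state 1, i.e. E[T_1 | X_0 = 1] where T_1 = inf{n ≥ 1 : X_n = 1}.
E[T_1 | X_0 = 1] = 1/π_1 = 8/7

For an irreducible recurrent Markov chain with stationary distribution π, E[T_i | X_0 = i] = 1/π_i (Kac's formula). Here π_1 = (7/13)/(1/13 + 7/13) = (7/13)/(8/13) = 7/8, so E[T_1 | X_0 = 1] = 1/π_1 = (1/13 + 7/13)/(7/13) = (8/13)/(7/13) = 8/7.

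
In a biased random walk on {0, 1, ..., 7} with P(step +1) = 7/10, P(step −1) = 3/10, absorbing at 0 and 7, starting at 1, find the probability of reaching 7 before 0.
P(hit 7 before 0) = (1 − (3/7)^1) / (1 − (3/7)^7) = 117649/205339

Let u_k denote P(reach 7 before 0 | start at k). Boundary: u_0 = 0, u_7 = 1. Recurrence: u_k = 7/10·u_{k+1} + 3/10·u_{k-1} for 1 ≤ k ≤ 6. Try u_k = A + B·r^k with r = q/p = (3/10)/(7/10) = 3/7. Substitution satisfies the recurrence; boundary conditions give:
  u_k = (1 − r^k) / (1 − r^N) = (1 − (3/7)^1) / (1 − (3/7)^7) = 117649/205339.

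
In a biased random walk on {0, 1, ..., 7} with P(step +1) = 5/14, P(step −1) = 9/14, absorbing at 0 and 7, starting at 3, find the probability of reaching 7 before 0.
P(hit 7 before 0) = (1 − (9/5)^3) / (1 − (9/5)^7) = 94375/1176211

Let u_k denote P(reach 7 before 0 | start at k). Boundary: u_0 = 0, u_7 = 1. Recurrence: u_k = 5/14·u_{k+1} + 9/14·u_{k-1} for 1 ≤ k ≤ 6. Try u_k = A + B·r^k with r = q/p = (9/14)/(5/14) = 9/5. Substitution satisfies the recurrence; boundary conditions give:
  u_k = (1 − r^k) / (1 − r^N) = (1 − (9/5)^3) / (1 − (9/5)^7) = 94375/1176211.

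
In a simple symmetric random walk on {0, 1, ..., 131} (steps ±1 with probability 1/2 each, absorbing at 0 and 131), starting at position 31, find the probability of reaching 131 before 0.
P(hit 131 before 0) = 31/131

Let u_k = P(hit 131 before 0 | start at k). Then u_0 = 0, u_131 = 1, and u_k = u_{k-1}/2 + u_{k+1}/2 for 1 ≤ k ≤ 130. This harmonic recurrence is solved by u_k = k/131, giving u_31 = 31/131.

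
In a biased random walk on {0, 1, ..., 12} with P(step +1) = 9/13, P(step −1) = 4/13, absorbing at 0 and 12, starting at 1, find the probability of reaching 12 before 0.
P(hit 12 before 0) = (1 − (4/9)^1) / (1 − (4/9)^12) = 31381059609/56482551853

Let u_k denote P(reach 12 before 0 | start at k). Boundary: u_0 = 0, u_12 = 1. Recurrence: u_k = 9/13·u_{k+1} + 4/13·u_{k-1} for 1 ≤ k ≤ 11. Try u_k = A + B·r^k with r = q/p = (4/13)/(9/13) = 4/9. Substitution satisfies the recurrence; boundary conditions give:
  u_k = (1 − r^k) / (1 − r^N) = (1 − (4/9)^1) / (1 − (4/9)^12) = 31381059609/56482551853.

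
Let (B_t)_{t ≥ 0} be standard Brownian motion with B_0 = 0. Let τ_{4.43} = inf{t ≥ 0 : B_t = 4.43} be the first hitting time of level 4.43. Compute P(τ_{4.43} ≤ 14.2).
P(τ_{4.43} ≤ 14.2) = 2(1 − Φ(4.43/√14.2)) = 2(1 − Φ(1.1756)) ≈ 0.2398

By the reflection principle for standard BM, P(τ_b ≤ t) = 2 · P(B_t ≥ b). Since B_t ~ N(0, t), P(B_t ≥ 4.43) = 1 − Φ(4.43/√t) = 1 − Φ(4.43/√14.2) = 1 − Φ(1.1756) ≈ 0.11988. Doubling: P(τ_{4.43} ≤ 14.2) ≈ 2 · 0.11988 = 0.23976 ≈ 0.2398.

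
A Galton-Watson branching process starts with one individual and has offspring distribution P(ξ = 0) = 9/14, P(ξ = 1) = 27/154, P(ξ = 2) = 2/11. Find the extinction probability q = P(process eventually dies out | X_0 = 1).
q = 1

Mean offspring μ = 0·9/14 + 1·27/154 + 2·2/11 = 83/154 ≤ 1. For μ ≤ 1 with offspring not concentrated at 1, the Galton-Watson process goes extinct almost surely, so q = 1.
(Algebraic check: The pgf is f(s) = 9/14 + 27/154·s + 2/11·s². The extinction probability q is the smallest fixed point of f in [0, 1]. Setting s = f(s):
  2/11·s² + (27/154 − 1)·s + 9/14 = 0
  2/11·s² − (9/14 + 2/11)·s + 9/14 = 0
which factors as (s − 1)·(2/11·s − 9/14) = 0, giving roots s = 1 and s = (9/14)/(2/11) = 99/28. Since 99/28 ≥ 1, the smallest root in [0, 1] is s = 1.)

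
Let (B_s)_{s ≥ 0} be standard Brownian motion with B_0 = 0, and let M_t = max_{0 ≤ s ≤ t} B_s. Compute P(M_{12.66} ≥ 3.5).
P(M_{12.66} ≥ 3.5) = 2·P(B_{12.66} ≥ 3.5) = 2(1 − Φ(3.5/√12.66)) ≈ 0.3253

By the reflection principle for Brownian motion, P(M_t ≥ a) = 2 · P(B_t ≥ a) for a ≥ 0. Since B_t ~ N(0, t), P(B_t ≥ 3.5) = 1 − Φ(3.5/√t) = 1 − Φ(3.5/√12.66) = 1 − Φ(0.9837). So
  P(M_{12.66} ≥ 3.5) = 2(1 − Φ(0.9837)) ≈ 0.3253.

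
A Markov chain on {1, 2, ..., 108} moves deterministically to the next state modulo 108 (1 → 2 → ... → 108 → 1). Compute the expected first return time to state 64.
E[T_64 | X_0 = 64] = 108

The chain cycles deterministically, so starting at state 64 it returns in exactly 108 steps. Equivalently, the stationary distribution is uniform π_j = 1/108 for every state j, so by Kac's formula E[T_64] = 1/π_64 = 108.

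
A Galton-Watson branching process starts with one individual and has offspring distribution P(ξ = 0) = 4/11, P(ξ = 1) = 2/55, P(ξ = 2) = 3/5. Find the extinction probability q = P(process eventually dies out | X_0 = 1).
q = 20/33

The pgf is f(s) = 4/11 + 2/55·s + 3/5·s². The extinction probability q is the smallest fixed point of f in [0, 1]. Setting s = f(s):
  3/5·s² + (2/55 − 1)·s + 4/11 = 0
  3/5·s² − (4/11 + 3/5)·s + 4/11 = 0
which factors as (s − 1)·(3/5·s − 4/11) = 0, giving roots s = 1 and s = (4/11)/(3/5) = 20/33.
Mean offspring μ = 2/55 + 2·3/5 = 68/55 > 1 (supercritical), so q < 1. The extinction probability is the smaller root: q = (4/11)/(3/5) = 20/33.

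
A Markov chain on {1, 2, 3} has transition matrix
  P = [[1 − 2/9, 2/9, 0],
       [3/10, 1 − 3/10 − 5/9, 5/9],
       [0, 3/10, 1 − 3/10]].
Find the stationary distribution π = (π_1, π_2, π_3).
π = (729/2269, 540/2269, 1000/2269)

This is a birth-death chain on three states, which satisfies detailed balance: π_1 · P_{12} = π_2 · P_{21} and π_2 · P_{23} = π_3 · P_{32}.
From π_1 · 2/9 = π_2 · 3/10: π_2/π_1 = (2/9)/(3/10) = 20/27.
From π_2 · 5/9 = π_3 · 3/10: π_3/π_2 = (5/9)/(3/10) = 50/27.
Take π_1 proportional to 1; then unnormalized π = (1, 20/27, 1000/729). Normalize by dividing by the sum 2269/729:
  π = (729/2269, 540/2269, 1000/2269).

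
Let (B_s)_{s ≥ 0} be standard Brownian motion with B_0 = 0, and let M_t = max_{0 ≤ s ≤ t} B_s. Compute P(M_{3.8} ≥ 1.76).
P(M_{3.8} ≥ 1.76) = 2·P(B_{3.8} ≥ 1.76) = 2(1 − Φ(1.76/√3.8)) ≈ 0.3666

By the reflection principle for Brownian motion, P(M_t ≥ a) = 2 · P(B_t ≥ a) for a ≥ 0. Since B_t ~ N(0, t), P(B_t ≥ 1.76) = 1 − Φ(1.76/√t) = 1 − Φ(1.76/√3.8) = 1 − Φ(0.9029). So
  P(M_{3.8} ≥ 1.76) = 2(1 − Φ(0.9029)) ≈ 0.3666.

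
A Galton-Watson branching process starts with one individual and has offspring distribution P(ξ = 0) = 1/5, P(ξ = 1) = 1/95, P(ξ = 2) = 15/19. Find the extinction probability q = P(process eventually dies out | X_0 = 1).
q = 19/75

The pgf is f(s) = 1/5 + 1/95·s + 15/19·s². The extinction probability q is the smallest fixed point of f in [0, 1]. Setting s = f(s):
  15/19·s² + (1/95 − 1)·s + 1/5 = 0
  15/19·s² − (1/5 + 15/19)·s + 1/5 = 0
which factors as (s − 1)·(15/19·s − 1/5) = 0, giving roots s = 1 and s = (1/5)/(15/19) = 19/75.
Mean offspring μ = 1/95 + 2·15/19 = 151/95 > 1 (supercritical), so q < 1. The extinction probability is the smaller root: q = (1/5)/(15/19) = 19/75.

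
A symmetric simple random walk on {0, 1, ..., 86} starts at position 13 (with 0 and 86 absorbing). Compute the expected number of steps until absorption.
E[τ | X_0 = 13] = 949

Let v_k = E[τ | X_0 = k]. Boundary: v_0 = v_86 = 0. Recurrence: v_k = 1 + (v_{k-1} + v_{k+1})/2 for 1 ≤ k ≤ 85. The particular solution to v_k − (v_{k-1} + v_{k+1})/2 = 1 is v_k = −k^2. Adding homogeneous solution A + B k and matching boundaries gives v_k = k (86 − k). Substituting k = 13: v_13 = 13 · 73 = 949.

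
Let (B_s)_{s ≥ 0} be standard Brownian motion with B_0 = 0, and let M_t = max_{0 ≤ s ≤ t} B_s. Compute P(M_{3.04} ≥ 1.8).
P(M_{3.04} ≥ 1.8) = 2·P(B_{3.04} ≥ 1.8) = 2(1 − Φ(1.8/√3.04)) ≈ 0.3019

By the reflection principle for Brownian motion, P(M_t ≥ a) = 2 · P(B_t ≥ a) for a ≥ 0. Since B_t ~ N(0, t), P(B_t ≥ 1.8) = 1 − Φ(1.8/√t) = 1 − Φ(1.8/√3.04) = 1 − Φ(1.0324). So
  P(M_{3.04} ≥ 1.8) = 2(1 − Φ(1.0324)) ≈ 0.3019.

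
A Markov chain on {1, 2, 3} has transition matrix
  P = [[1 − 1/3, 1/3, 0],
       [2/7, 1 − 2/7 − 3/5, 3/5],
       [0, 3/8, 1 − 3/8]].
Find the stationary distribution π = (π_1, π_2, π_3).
π = (30/121, 35/121, 56/121)

This is a birth-death chain on three states, which satisfies detailed balance: π_1 · P_{12} = π_2 · P_{21} and π_2 · P_{23} = π_3 · P_{32}.
From π_1 · 1/3 = π_2 · 2/7: π_2/π_1 = (1/3)/(2/7) = 7/6.
From π_2 · 3/5 = π_3 · 3/8: π_3/π_2 = (3/5)/(3/8) = 8/5.
Take π_1 proportional to 1; then unnormalized π = (1, 7/6, 28/15). Normalize by dividing by the sum 121/30:
  π = (30/121, 35/121, 56/121).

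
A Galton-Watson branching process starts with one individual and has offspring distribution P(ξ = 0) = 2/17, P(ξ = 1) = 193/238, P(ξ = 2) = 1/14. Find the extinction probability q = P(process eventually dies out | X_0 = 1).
q = 1

Mean offspring μ = 0·2/17 + 1·193/238 + 2·1/14 = 227/238 ≤ 1. For μ ≤ 1 with offspring not concentrated at 1, the Galton-Watson process goes extinct almost surely, so q = 1.
(Algebraic check: The pgf is f(s) = 2/17 + 193/238·s + 1/14·s². The extinction probability q is the smallest fixed point of f in [0, 1]. Setting s = f(s):
  1/14·s² + (193/238 − 1)·s + 2/17 = 0
  1/14·s² − (2/17 + 1/14)·s + 2/17 = 0
which factors as (s − 1)·(1/14·s − 2/17) = 0, giving roots s = 1 and s = (2/17)/(1/14) = 28/17. Since 28/17 ≥ 1, the smallest root in [0, 1] is s = 1.)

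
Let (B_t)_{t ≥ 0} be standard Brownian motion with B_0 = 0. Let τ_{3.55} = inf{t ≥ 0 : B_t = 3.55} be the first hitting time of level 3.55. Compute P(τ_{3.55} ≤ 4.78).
P(τ_{3.55} ≤ 4.78) = 2(1 − Φ(3.55/√4.78)) = 2(1 − Φ(1.6237)) ≈ 0.1044

By the reflection principle for standard BM, P(τ_b ≤ t) = 2 · P(B_t ≥ b). Since B_t ~ N(0, t), P(B_t ≥ 3.55) = 1 − Φ(3.55/√t) = 1 − Φ(3.55/√4.78) = 1 − Φ(1.6237) ≈ 0.05222. Doubling: P(τ_{3.55} ≤ 4.78) ≈ 2 · 0.05222 = 0.10444 ≈ 0.1044.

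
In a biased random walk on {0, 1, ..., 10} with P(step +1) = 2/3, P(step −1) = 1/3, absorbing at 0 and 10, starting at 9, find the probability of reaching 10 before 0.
P(hit 10 before 0) = (1 − (1/2)^9) / (1 − (1/2)^10) = 1022/1023

Let u_k denote P(reach 10 before 0 | start at k). Boundary: u_0 = 0, u_10 = 1. Recurrence: u_k = 2/3·u_{k+1} + 1/3·u_{k-1} for 1 ≤ k ≤ 9. Try u_k = A + B·r^k with r = q/p = (1/3)/(2/3) = 1/2. Substitution satisfies the recurrence; boundary conditions give:
  u_k = (1 − r^k) / (1 − r^N) = (1 − (1/2)^9) / (1 − (1/2)^10) = 1022/1023.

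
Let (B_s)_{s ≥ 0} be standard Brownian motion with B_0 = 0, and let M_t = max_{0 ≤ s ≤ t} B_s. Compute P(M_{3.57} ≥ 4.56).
P(M_{3.57} ≥ 4.56) = 2·P(B_{3.57} ≥ 4.56) = 2(1 − Φ(4.56/√3.57)) ≈ 0.0158

By the reflection principle for Brownian motion, P(M_t ≥ a) = 2 · P(B_t ≥ a) for a ≥ 0. Since B_t ~ N(0, t), P(B_t ≥ 4.56) = 1 − Φ(4.56/√t) = 1 − Φ(4.56/√3.57) = 1 − Φ(2.4134). So
  P(M_{3.57} ≥ 4.56) = 2(1 − Φ(2.4134)) ≈ 0.0158.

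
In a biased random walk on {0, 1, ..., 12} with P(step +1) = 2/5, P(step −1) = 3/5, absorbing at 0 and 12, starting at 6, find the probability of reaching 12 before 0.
P(hit 12 before 0) = (1 − (3/2)^6) / (1 − (3/2)^12) = 64/793

Let u_k denote P(reach 12 before 0 | start at k). Boundary: u_0 = 0, u_12 = 1. Recurrence: u_k = 2/5·u_{k+1} + 3/5·u_{k-1} for 1 ≤ k ≤ 11. Try u_k = A + B·r^k with r = q/p = (3/5)/(2/5) = 3/2. Substitution satisfies the recurrence; boundary conditions give:
  u_k = (1 − r^k) / (1 − r^N) = (1 − (3/2)^6) / (1 − (3/2)^12) = 64/793.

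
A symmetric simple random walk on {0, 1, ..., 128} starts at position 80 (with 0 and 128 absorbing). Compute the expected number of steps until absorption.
E[τ | X_0 = 80] = 3840

Let v_k = E[τ | X_0 = k]. Boundary: v_0 = v_128 = 0. Recurrence: v_k = 1 + (v_{k-1} + v_{k+1})/2 for 1 ≤ k ≤ 127. The particular solution to v_k − (v_{k-1} + v_{k+1})/2 = 1 is v_k = −k^2. Adding homogeneous solution A + B k and matching boundaries gives v_k = k (128 − k). Substituting k = 80: v_80 = 80 · 48 = 3840.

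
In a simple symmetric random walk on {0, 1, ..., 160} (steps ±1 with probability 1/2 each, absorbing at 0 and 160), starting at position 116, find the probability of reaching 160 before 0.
P(hit 160 before 0) = 116/160 = 29/40

Let u_k = P(hit 160 before 0 | start at k). Then u_0 = 0, u_160 = 1, and u_k = u_{k-1}/2 + u_{k+1}/2 for 1 ≤ k ≤ 159. This harmonic recurrence is solved by u_k = k/160, giving u_116 = 116/160 = 29/40.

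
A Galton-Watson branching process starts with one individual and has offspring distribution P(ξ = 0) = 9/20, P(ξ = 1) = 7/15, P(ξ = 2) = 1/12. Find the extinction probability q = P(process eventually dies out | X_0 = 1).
q = 1

Mean offspring μ = 0·9/20 + 1·7/15 + 2·1/12 = 19/30 ≤ 1. For μ ≤ 1 with offspring not concentrated at 1, the Galton-Watson process goes extinct almost surely, so q = 1.
(Algebraic check: The pgf is f(s) = 9/20 + 7/15·s + 1/12·s². The extinction probability q is the smallest fixed point of f in [0, 1]. Setting s = f(s):
  1/12·s² + (7/15 − 1)·s + 9/20 = 0
  1/12·s² − (9/20 + 1/12)·s + 9/20 = 0
which factors as (s − 1)·(1/12·s − 9/20) = 0, giving roots s = 1 and s = (9/20)/(1/12) = 27/5. Since 27/5 ≥ 1, the smallest root in [0, 1] is s = 1.)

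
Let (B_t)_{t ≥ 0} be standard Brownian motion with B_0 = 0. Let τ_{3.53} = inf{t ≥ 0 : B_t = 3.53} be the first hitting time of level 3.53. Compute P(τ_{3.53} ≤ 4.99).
P(τ_{3.53} ≤ 4.99) = 2(1 − Φ(3.53/√4.99)) = 2(1 − Φ(1.5802)) ≈ 0.1141

By the reflection principle for standard BM, P(τ_b ≤ t) = 2 · P(B_t ≥ b). Since B_t ~ N(0, t), P(B_t ≥ 3.53) = 1 − Φ(3.53/√t) = 1 − Φ(3.53/√4.99) = 1 − Φ(1.5802) ≈ 0.05703. Doubling: P(τ_{3.53} ≤ 4.99) ≈ 2 · 0.05703 = 0.11406 ≈ 0.1141.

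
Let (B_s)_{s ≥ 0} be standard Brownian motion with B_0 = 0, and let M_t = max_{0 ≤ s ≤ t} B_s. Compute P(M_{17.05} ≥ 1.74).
P(M_{17.05} ≥ 1.74) = 2·P(B_{17.05} ≥ 1.74) = 2(1 − Φ(1.74/√17.05)) ≈ 0.6735

By the reflection principle for Brownian motion, P(M_t ≥ a) = 2 · P(B_t ≥ a) for a ≥ 0. Since B_t ~ N(0, t), P(B_t ≥ 1.74) = 1 − Φ(1.74/√t) = 1 − Φ(1.74/√17.05) = 1 − Φ(0.4214). So
  P(M_{17.05} ≥ 1.74) = 2(1 − Φ(0.4214)) ≈ 0.6735.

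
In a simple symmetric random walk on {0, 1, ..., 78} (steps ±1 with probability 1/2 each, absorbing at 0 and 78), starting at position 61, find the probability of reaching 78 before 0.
P(hit 78 before 0) = 61/78

Let u_k = P(hit 78 before 0 | start at k). Then u_0 = 0, u_78 = 1, and u_k = u_{k-1}/2 + u_{k+1}/2 for 1 ≤ k ≤ 77. This harmonic recurrence is solved by u_k = k/78, giving u_61 = 61/78.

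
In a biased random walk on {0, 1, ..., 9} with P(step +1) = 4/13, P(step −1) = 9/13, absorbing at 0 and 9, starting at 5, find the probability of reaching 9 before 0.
P(hit 9 before 0) = (1 − (9/4)^5) / (1 − (9/4)^9) = 2970880/77431669

Let u_k denote P(reach 9 before 0 | start at k). Boundary: u_0 = 0, u_9 = 1. Recurrence: u_k = 4/13·u_{k+1} + 9/13·u_{k-1} for 1 ≤ k ≤ 8. Try u_k = A + B·r^k with r = q/p = (9/13)/(4/13) = 9/4. Substitution satisfies the recurrence; boundary conditions give:
  u_k = (1 − r^k) / (1 − r^N) = (1 − (9/4)^5) / (1 − (9/4)^9) = 2970880/77431669.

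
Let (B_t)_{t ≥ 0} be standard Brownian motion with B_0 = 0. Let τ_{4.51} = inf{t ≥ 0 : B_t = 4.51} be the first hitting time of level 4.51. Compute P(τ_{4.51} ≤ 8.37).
P(τ_{4.51} ≤ 8.37) = 2(1 − Φ(4.51/√8.37)) = 2(1 − Φ(1.5589)) ≈ 0.1190

By the reflection principle for standard BM, P(τ_b ≤ t) = 2 · P(B_t ≥ b). Since B_t ~ N(0, t), P(B_t ≥ 4.51) = 1 − Φ(4.51/√t) = 1 − Φ(4.51/√8.37) = 1 − Φ(1.5589) ≈ 0.05951. Doubling: P(τ_{4.51} ≤ 8.37) ≈ 2 · 0.05951 = 0.11902 ≈ 0.1190.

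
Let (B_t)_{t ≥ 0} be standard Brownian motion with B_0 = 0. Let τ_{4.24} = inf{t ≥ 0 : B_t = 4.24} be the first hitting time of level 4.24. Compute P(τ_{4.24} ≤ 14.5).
P(τ_{4.24} ≤ 14.5) = 2(1 − Φ(4.24/√14.5)) = 2(1 − Φ(1.1135)) ≈ 0.2655

By the reflection principle for standard BM, P(τ_b ≤ t) = 2 · P(B_t ≥ b). Since B_t ~ N(0, t), P(B_t ≥ 4.24) = 1 − Φ(4.24/√t) = 1 − Φ(4.24/√14.5) = 1 − Φ(1.1135) ≈ 0.13275. Doubling: P(τ_{4.24} ≤ 14.5) ≈ 2 · 0.13275 = 0.26550 ≈ 0.2655.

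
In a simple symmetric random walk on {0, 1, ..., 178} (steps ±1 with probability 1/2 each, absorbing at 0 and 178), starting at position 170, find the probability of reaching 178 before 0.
P(hit 178 before 0) = 170/178 = 85/89

Let u_k = P(hit 178 before 0 | start at k). Then u_0 = 0, u_178 = 1, and u_k = u_{k-1}/2 + u_{k+1}/2 for 1 ≤ k ≤ 177. This harmonic recurrence is solved by u_k = k/178, giving u_170 = 170/178 = 85/89.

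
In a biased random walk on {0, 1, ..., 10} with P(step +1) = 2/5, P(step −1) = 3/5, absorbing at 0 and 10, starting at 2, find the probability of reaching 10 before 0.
P(hit 10 before 0) = (1 − (3/2)^2) / (1 − (3/2)^10) = 256/11605

Let u_k denote P(reach 10 before 0 | start at k). Boundary: u_0 = 0, u_10 = 1. Recurrence: u_k = 2/5·u_{k+1} + 3/5·u_{k-1} for 1 ≤ k ≤ 9. Try u_k = A + B·r^k with r = q/p = (3/5)/(2/5) = 3/2. Substitution satisfies the recurrence; boundary conditions give:
  u_k = (1 − r^k) / (1 − r^N) = (1 − (3/2)^2) / (1 − (3/2)^10) = 256/11605.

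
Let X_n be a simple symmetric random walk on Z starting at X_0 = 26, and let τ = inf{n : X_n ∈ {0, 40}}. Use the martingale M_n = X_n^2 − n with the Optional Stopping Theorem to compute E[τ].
E[τ] = 364

M_n = X_n^2 − n is a martingale (since E[X_{n+1}^2 | F_n] = X_n^2 + 1). By OST (τ has finite mean in a bounded region), E[M_τ] = E[M_0] = X_0^2 − 0 = 26^2 = 676. Also E[M_τ] = E[X_τ^2] − E[τ]. The walk exits at 0 or 40, with P(hit 40 first) = 26/40, so E[X_τ^2] = 40^2 · 26/40 + 0 = 1040. Thus E[τ] = E[X_τ^2] − E[M_τ] = 1040 − 676 = 364 = 26(40 − 26) = 364.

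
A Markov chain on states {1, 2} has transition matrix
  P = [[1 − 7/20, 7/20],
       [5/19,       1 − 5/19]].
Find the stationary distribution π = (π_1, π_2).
π_1 = 100/233, π_2 = 133/233

Solve πP = π with π_1 + π_2 = 1. From πP = π: π_1 · (1 − 7/20) + π_2 · 5/19 = π_1 ⇒ π_2 · 5/19 = π_1 · 7/20 ⇒ π_2/π_1 = (7/20)/(5/19) = 133/100. Together with π_1 + π_2 = 1:
  π_1 = (5/19)/(7/20 + 5/19) = (5/19)/(233/380) = 100/233,
  π_2 = (7/20)/(7/20 + 5/19) = (7/20)/(233/380) = 133/233.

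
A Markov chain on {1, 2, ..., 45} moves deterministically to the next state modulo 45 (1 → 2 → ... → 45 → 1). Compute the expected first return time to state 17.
E[T_17 | X_0 = 17] = 45

The chain cycles deterministically, so starting at state 17 it returns in exactly 45 steps. Equivalently, the stationary distribution is uniform π_j = 1/45 for every state j, so by Kac's formula E[T_17] = 1/π_17 = 45.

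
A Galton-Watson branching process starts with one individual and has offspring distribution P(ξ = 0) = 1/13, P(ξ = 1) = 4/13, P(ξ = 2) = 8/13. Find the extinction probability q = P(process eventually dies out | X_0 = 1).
q = 1/8

The pgf is f(s) = 1/13 + 4/13·s + 8/13·s². The extinction probability q is the smallest fixed point of f in [0, 1]. Setting s = f(s):
  8/13·s² + (4/13 − 1)·s + 1/13 = 0
  8/13·s² − (1/13 + 8/13)·s + 1/13 = 0
which factors as (s − 1)·(8/13·s − 1/13) = 0, giving roots s = 1 and s = (1/13)/(8/13) = 1/8.
Mean offspring μ = 4/13 + 2·8/13 = 20/13 > 1 (supercritical), so q < 1. The extinction probability is the smaller root: q = (1/13)/(8/13) = 1/8.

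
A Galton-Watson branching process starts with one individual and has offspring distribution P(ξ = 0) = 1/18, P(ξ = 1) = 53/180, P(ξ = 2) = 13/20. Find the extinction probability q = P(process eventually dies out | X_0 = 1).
q = 10/117

The pgf is f(s) = 1/18 + 53/180·s + 13/20·s². The extinction probability q is the smallest fixed point of f in [0, 1]. Setting s = f(s):
  13/20·s² + (53/180 − 1)·s + 1/18 = 0
  13/20·s² − (1/18 + 13/20)·s + 1/18 = 0
which factors as (s − 1)·(13/20·s − 1/18) = 0, giving roots s = 1 and s = (1/18)/(13/20) = 10/117.
Mean offspring μ = 53/180 + 2·13/20 = 287/180 > 1 (supercritical), so q < 1. The extinction probability is the smaller root: q = (1/18)/(13/20) = 10/117.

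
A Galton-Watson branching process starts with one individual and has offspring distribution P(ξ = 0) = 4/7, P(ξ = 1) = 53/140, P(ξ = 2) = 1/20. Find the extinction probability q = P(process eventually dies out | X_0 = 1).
q = 1

Mean offspring μ = 0·4/7 + 1·53/140 + 2·1/20 = 67/140 ≤ 1. For μ ≤ 1 with offspring not concentrated at 1, the Galton-Watson process goes extinct almost surely, so q = 1.
(Algebraic check: The pgf is f(s) = 4/7 + 53/140·s + 1/20·s². The extinction probability q is the smallest fixed point of f in [0, 1]. Setting s = f(s):
  1/20·s² + (53/140 − 1)·s + 4/7 = 0
  1/20·s² − (4/7 + 1/20)·s + 4/7 = 0
which factors as (s − 1)·(1/20·s − 4/7) = 0, giving roots s = 1 and s = (4/7)/(1/20) = 80/7. Since 80/7 ≥ 1, the smallest root in [0, 1] is s = 1.)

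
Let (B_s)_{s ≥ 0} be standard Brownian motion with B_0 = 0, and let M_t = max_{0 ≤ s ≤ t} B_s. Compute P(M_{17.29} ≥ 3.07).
P(M_{17.29} ≥ 3.07) = 2·P(B_{17.29} ≥ 3.07) = 2(1 − Φ(3.07/√17.29)) ≈ 0.4603

By the reflection principle for Brownian motion, P(M_t ≥ a) = 2 · P(B_t ≥ a) for a ≥ 0. Since B_t ~ N(0, t), P(B_t ≥ 3.07) = 1 − Φ(3.07/√t) = 1 − Φ(3.07/√17.29) = 1 − Φ(0.7383). So
  P(M_{17.29} ≥ 3.07) = 2(1 − Φ(0.7383)) ≈ 0.4603.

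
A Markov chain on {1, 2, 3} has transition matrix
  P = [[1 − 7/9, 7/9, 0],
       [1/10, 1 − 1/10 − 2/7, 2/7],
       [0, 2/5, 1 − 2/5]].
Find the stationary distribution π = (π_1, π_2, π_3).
π = (3/43, 70/129, 50/129)

This is a birth-death chain on three states, which satisfies detailed balance: π_1 · P_{12} = π_2 · P_{21} and π_2 · P_{23} = π_3 · P_{32}.
From π_1 · 7/9 = π_2 · 1/10: π_2/π_1 = (7/9)/(1/10) = 70/9.
From π_2 · 2/7 = π_3 · 2/5: π_3/π_2 = (2/7)/(2/5) = 5/7.
Take π_1 proportional to 1; then unnormalized π = (1, 70/9, 50/9). Normalize by dividing by the sum 43/3:
  π = (3/43, 70/129, 50/129).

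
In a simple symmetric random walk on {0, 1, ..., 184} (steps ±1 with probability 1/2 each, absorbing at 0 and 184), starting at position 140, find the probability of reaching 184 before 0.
P(hit 184 before 0) = 140/184 = 35/46

Let u_k = P(hit 184 before 0 | start at k). Then u_0 = 0, u_184 = 1, and u_k = u_{k-1}/2 + u_{k+1}/2 for 1 ≤ k ≤ 183. This harmonic recurrence is solved by u_k = k/184, giving u_140 = 140/184 = 35/46.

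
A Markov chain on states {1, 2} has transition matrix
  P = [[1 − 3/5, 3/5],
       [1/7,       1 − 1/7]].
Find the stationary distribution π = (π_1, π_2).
π_1 = 5/26, π_2 = 21/26

Solve πP = π with π_1 + π_2 = 1. From πP = π: π_1 · (1 − 3/5) + π_2 · 1/7 = π_1 ⇒ π_2 · 1/7 = π_1 · 3/5 ⇒ π_2/π_1 = (3/5)/(1/7) = 21/5. Together with π_1 + π_2 = 1:
  π_1 = (1/7)/(3/5 + 1/7) = (1/7)/(26/35) = 5/26,
  π_2 = (3/5)/(3/5 + 1/7) = (3/5)/(26/35) = 21/26.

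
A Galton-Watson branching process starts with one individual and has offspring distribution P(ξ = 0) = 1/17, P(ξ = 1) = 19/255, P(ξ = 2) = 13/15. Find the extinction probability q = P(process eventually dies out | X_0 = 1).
q = 15/221

The pgf is f(s) = 1/17 + 19/255·s + 13/15·s². The extinction probability q is the smallest fixed point of f in [0, 1]. Setting s = f(s):
  13/15·s² + (19/255 − 1)·s + 1/17 = 0
  13/15·s² − (1/17 + 13/15)·s + 1/17 = 0
which factors as (s − 1)·(13/15·s − 1/17) = 0, giving roots s = 1 and s = (1/17)/(13/15) = 15/221.
Mean offspring μ = 19/255 + 2·13/15 = 461/255 > 1 (supercritical), so q < 1. The extinction probability is the smaller root: q = (1/17)/(13/15) = 15/221.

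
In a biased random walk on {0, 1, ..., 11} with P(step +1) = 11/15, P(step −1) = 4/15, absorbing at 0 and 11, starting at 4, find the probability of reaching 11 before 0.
P(hit 11 before 0) = (1 − (4/11)^4) / (1 − (4/11)^11) = 40046136405/40758210901

Let u_k denote P(reach 11 before 0 | start at k). Boundary: u_0 = 0, u_11 = 1. Recurrence: u_k = 11/15·u_{k+1} + 4/15·u_{k-1} for 1 ≤ k ≤ 10. Try u_k = A + B·r^k with r = q/p = (4/15)/(11/15) = 4/11. Substitution satisfies the recurrence; boundary conditions give:
  u_k = (1 − r^k) / (1 − r^N) = (1 − (4/11)^4) / (1 − (4/11)^11) = 40046136405/40758210901.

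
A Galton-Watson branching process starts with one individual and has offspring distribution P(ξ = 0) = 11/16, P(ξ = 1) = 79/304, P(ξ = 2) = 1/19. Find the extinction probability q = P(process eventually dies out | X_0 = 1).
q = 1

Mean offspring μ = 0·11/16 + 1·79/304 + 2·1/19 = 111/304 ≤ 1. For μ ≤ 1 with offspring not concentrated at 1, the Galton-Watson process goes extinct almost surely, so q = 1.
(Algebraic check: The pgf is f(s) = 11/16 + 79/304·s + 1/19·s². The extinction probability q is the smallest fixed point of f in [0, 1]. Setting s = f(s):
  1/19·s² + (79/304 − 1)·s + 11/16 = 0
  1/19·s² − (11/16 + 1/19)·s + 11/16 = 0
which factors as (s − 1)·(1/19·s − 11/16) = 0, giving roots s = 1 and s = (11/16)/(1/19) = 209/16. Since 209/16 ≥ 1, the smallest root in [0, 1] is s = 1.)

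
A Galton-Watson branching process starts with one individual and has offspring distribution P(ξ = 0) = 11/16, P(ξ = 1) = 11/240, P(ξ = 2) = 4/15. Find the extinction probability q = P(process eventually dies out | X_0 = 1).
q = 1

Mean offspring μ = 0·11/16 + 1·11/240 + 2·4/15 = 139/240 ≤ 1. For μ ≤ 1 with offspring not concentrated at 1, the Galton-Watson process goes extinct almost surely, so q = 1.
(Algebraic check: The pgf is f(s) = 11/16 + 11/240·s + 4/15·s². The extinction probability q is the smallest fixed point of f in [0, 1]. Setting s = f(s):
  4/15·s² + (11/240 − 1)·s + 11/16 = 0
  4/15·s² − (11/16 + 4/15)·s + 11/16 = 0
which factors as (s − 1)·(4/15·s − 11/16) = 0, giving roots s = 1 and s = (11/16)/(4/15) = 165/64. Since 165/64 ≥ 1, the smallest root in [0, 1] is s = 1.)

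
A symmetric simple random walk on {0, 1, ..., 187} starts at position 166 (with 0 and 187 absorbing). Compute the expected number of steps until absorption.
E[τ | X_0 = 166] = 3486

Let v_k = E[τ | X_0 = k]. Boundary: v_0 = v_187 = 0. Recurrence: v_k = 1 + (v_{k-1} + v_{k+1})/2 for 1 ≤ k ≤ 186. The particular solution to v_k − (v_{k-1} + v_{k+1})/2 = 1 is v_k = −k^2. Adding homogeneous solution A + B k and matching boundaries gives v_k = k (187 − k). Substituting k = 166: v_166 = 166 · 21 = 3486.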